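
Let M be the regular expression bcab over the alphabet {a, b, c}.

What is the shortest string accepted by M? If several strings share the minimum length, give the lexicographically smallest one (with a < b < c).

bcab

By inspection of the expression, no string of length less than 4 matches, and bcab is the lexicographically first match of length 4.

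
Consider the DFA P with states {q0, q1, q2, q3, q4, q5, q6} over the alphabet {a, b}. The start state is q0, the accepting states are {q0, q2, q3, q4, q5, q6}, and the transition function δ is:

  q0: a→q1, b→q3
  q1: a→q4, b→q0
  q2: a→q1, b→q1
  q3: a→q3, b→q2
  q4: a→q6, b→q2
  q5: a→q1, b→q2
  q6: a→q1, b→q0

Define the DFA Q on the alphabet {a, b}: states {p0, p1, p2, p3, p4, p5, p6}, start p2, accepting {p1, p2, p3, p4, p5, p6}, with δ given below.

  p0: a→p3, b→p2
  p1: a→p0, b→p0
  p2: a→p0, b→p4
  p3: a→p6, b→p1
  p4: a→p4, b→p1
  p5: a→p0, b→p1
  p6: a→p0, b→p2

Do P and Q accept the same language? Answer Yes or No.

Exploring the product automaton P × Q from the start pair (q0, p2), following both machines on each input symbol, reaches 6 state pairs: (q0, p2), (q1, p0), (q3, p4), (q4, p3), (q2, p1), (q6, p6).
P accepts in {q0, q2, q3, q4, q5, q6} and Q accepts in {p1, p2, p3, p4, p5, p6}. In every reachable pair the two components are either both accepting — (q0, p2), (q3, p4), (q4, p3), (q2, p1), (q6, p6) — or both non-accepting, so no string is accepted by exactly one of the machines: L(P) \ L(Q) and L(Q) \ L(P) are both empty.
Hence every string is accepted by P iff it is accepted by Q, and the two languages coincide.

Yes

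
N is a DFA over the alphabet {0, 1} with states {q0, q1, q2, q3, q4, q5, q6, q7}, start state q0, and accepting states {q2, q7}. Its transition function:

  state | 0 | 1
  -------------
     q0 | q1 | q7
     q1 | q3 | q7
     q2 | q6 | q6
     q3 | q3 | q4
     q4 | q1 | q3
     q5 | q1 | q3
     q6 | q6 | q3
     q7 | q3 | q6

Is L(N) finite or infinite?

infinite

State q3 is reachable from the start and can reach an accepting state, and it lies on the cycle q3 → q3.
Traversing that cycle any number of times yields accepted strings of unbounded length, so the language is infinite.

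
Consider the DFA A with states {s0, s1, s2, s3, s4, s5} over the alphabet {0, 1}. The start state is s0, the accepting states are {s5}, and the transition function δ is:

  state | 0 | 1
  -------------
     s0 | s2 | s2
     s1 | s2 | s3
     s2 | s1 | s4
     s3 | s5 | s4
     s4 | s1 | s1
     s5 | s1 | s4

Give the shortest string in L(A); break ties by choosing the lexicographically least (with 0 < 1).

A breadth-first search from s0 reaches an accepting state first via the path s0 → s2 → s1 → s3 → s5 on input 0010.
No string of length < 4 is accepted (BFS exhausts all shorter strings without reaching an accepting state), and 0010 is the lexicographically least accepting string of length 4.

0010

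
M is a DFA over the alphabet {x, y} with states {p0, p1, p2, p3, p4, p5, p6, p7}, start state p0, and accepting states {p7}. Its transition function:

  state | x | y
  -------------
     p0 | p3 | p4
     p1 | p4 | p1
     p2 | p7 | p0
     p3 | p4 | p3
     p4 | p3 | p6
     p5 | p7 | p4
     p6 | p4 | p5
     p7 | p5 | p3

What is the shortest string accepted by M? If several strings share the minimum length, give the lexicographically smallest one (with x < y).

yyyx

A breadth-first search from p0 reaches an accepting state first via the path p0 → p4 → p6 → p5 → p7 on input yyyx.
No string of length < 4 is accepted (BFS exhausts all shorter strings without reaching an accepting state), and yyyx is the lexicographically least accepting string of length 4.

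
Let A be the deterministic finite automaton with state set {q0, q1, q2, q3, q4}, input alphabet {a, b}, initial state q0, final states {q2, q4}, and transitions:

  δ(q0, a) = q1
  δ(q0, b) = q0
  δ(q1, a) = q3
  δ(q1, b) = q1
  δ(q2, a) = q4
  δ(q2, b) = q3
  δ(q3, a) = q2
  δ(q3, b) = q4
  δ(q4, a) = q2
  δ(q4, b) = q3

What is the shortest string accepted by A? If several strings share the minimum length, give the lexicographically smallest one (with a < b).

aaa

A breadth-first search from q0 reaches an accepting state first via the path q0 → q1 → q3 → q2 on input aaa.
No string of length < 3 is accepted (BFS exhausts all shorter strings without reaching an accepting state), and aaa is the lexicographically least accepting string of length 3.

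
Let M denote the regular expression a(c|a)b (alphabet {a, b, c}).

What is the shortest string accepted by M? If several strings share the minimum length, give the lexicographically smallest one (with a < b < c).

By inspection of the expression, no string of length less than 3 matches, and aab is the lexicographically first match of length 3.

aab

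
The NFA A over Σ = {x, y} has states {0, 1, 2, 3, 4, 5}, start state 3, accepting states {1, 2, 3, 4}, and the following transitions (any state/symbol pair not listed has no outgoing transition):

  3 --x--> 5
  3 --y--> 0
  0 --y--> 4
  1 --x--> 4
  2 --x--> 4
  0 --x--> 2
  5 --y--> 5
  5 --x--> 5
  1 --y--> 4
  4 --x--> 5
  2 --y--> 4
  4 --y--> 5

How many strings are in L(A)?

The useful subgraph on states {0, 2, 3, 4} is acyclic, so L(A) is finite; the longest accepting path visits 4 useful states, giving maximum string length 3.
Counting accepting paths from 3 by length: 1 of length 0, 2 of length 2, 2 of length 3. Total 5.

5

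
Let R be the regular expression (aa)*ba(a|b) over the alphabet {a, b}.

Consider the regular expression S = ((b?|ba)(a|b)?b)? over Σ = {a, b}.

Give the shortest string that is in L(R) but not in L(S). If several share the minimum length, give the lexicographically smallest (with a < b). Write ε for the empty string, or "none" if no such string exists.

The string baa is accepted by R but not by S.
No shorter string lies in the difference, and baa is the lexicographically first length-3 string in L(R) \ L(S).

baa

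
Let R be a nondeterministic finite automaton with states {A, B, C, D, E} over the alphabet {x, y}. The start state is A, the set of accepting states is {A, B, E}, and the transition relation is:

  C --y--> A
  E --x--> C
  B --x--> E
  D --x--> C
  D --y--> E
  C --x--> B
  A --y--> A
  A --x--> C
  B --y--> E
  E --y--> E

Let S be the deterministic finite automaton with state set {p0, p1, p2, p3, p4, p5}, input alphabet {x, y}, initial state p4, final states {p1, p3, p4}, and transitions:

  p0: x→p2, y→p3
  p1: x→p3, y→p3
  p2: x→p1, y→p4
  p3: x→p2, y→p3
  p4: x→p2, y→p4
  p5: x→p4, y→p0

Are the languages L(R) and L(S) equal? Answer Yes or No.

Exploring the product automaton R × S from the start pair (A, p4), following both machines on each input symbol, reaches 4 state pairs: (A, p4), (C, p2), (B, p1), (E, p3).
R accepts in {A, B, E} and S accepts in {p1, p3, p4}. In every reachable pair the two components are either both accepting — (A, p4), (B, p1), (E, p3) — or both non-accepting, so no string is accepted by exactly one of the machines: L(R) \ L(S) and L(S) \ L(R) are both empty.
Hence every string is accepted by R iff it is accepted by S, and the two languages coincide.

Yes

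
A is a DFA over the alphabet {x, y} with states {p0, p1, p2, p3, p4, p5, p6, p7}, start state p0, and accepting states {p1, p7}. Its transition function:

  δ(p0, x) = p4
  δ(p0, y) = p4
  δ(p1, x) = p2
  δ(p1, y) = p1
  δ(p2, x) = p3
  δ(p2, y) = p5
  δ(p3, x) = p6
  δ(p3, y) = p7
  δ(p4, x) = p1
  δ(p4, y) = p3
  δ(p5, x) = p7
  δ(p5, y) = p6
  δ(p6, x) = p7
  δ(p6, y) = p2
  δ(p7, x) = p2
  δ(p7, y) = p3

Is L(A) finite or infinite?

State p1 is reachable from the start and can reach an accepting state, and it lies on the cycle p1 → p1.
Traversing that cycle any number of times yields accepted strings of unbounded length, so the language is infinite.

infinite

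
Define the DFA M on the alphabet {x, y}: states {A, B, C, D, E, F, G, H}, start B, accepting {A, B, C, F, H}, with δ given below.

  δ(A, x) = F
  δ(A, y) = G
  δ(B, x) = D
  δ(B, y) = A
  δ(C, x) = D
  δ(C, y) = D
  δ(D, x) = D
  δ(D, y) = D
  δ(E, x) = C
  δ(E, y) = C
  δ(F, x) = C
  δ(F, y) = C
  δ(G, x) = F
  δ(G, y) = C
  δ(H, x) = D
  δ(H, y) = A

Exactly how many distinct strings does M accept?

9

The useful subgraph on states {A, B, C, F, G} is acyclic, so L(M) is finite; the longest accepting path visits 5 useful states, giving maximum string length 4.
Counting accepting paths from B by length: 1 of length 0, 1 of length 1, 1 of length 2, 4 of length 3, 2 of length 4. Total 9.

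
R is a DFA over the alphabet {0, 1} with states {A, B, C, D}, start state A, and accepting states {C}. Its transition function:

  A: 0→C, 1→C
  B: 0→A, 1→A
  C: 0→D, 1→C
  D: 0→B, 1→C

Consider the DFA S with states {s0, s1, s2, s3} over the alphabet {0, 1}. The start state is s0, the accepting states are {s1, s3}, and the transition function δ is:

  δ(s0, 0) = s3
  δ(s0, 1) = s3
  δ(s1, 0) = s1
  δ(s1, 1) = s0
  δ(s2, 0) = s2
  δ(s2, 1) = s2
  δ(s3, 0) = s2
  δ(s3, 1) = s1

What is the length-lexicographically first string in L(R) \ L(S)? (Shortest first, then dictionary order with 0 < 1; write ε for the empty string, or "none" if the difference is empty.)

001

The string 001 is accepted by R but not by S.
No shorter string lies in the difference, and 001 is the lexicographically first length-3 string in L(R) \ L(S).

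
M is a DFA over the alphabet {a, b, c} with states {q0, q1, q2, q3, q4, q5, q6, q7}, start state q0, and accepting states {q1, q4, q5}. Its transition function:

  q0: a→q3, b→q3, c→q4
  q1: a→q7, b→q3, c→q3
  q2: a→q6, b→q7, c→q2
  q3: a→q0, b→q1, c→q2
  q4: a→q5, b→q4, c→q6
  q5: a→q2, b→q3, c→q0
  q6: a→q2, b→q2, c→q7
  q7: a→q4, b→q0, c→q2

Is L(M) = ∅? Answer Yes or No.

No

The string c is accepted: the run q0 → q4 ends in the accepting state q4.
Since at least one string is accepted, L(M) is not empty.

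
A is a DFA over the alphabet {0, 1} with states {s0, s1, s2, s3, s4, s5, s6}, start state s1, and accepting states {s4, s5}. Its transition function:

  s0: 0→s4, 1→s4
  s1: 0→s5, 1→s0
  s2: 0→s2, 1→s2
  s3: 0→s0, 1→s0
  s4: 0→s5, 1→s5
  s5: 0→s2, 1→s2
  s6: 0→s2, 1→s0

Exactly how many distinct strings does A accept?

7

The useful subgraph on states {s0, s1, s4, s5} is acyclic, so L(A) is finite; the longest accepting path visits 4 useful states, giving maximum string length 3.
Counting accepting paths from s1 by length: 1 of length 1, 2 of length 2, 4 of length 3. Total 7.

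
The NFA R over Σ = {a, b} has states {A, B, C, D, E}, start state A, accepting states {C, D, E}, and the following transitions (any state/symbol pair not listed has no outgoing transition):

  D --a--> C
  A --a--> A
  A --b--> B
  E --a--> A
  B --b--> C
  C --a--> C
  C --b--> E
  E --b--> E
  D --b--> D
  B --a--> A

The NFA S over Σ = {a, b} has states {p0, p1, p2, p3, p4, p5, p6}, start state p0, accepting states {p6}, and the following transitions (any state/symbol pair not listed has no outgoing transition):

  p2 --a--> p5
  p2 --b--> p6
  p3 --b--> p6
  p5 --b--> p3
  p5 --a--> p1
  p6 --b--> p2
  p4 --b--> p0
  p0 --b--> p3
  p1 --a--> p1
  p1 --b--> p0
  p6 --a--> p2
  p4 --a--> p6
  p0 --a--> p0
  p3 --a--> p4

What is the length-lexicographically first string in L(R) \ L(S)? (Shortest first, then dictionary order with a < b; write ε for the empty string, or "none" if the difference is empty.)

The string bba is accepted by R but not by S.
No shorter string lies in the difference, and bba is the lexicographically first length-3 string in L(R) \ L(S).

bba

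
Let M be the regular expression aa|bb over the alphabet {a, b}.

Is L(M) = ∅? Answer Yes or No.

No

The string aa matches the expression, so it belongs to L(M).
Since L(M) contains at least one string, it is not empty.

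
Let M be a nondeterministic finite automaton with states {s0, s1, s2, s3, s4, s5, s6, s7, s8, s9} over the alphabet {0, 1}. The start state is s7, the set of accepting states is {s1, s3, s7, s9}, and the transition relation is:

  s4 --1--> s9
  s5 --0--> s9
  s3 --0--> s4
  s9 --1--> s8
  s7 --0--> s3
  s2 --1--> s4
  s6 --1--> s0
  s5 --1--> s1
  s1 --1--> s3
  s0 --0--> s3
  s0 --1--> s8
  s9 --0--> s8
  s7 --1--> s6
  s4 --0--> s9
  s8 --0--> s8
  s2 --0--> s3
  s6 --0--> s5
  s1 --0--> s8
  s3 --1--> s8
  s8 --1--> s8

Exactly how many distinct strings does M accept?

12

The useful subgraph on states {s0, s1, s3, s4, s5, s6, s7, s9} is acyclic, so L(M) is finite; the longest accepting path visits 7 useful states, giving maximum string length 6.
Counting accepting paths from s7 by length: 1 of length 0, 1 of length 1, 5 of length 3, 1 of length 4, 2 of length 5, 2 of length 6. Total 12.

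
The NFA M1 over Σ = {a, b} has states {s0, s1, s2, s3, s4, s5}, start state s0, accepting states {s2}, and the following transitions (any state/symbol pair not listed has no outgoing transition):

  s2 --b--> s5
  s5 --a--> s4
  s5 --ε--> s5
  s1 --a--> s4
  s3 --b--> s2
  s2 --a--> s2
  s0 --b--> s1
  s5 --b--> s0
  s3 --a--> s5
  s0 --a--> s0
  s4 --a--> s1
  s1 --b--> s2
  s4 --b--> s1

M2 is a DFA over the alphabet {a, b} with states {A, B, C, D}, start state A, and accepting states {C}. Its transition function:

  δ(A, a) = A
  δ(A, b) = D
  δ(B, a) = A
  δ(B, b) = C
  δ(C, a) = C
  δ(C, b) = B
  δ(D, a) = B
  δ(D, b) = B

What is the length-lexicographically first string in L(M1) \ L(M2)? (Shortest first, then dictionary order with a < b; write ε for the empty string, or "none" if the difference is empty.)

bb

The string bb is accepted by M1 but not by M2.
No shorter string lies in the difference, and bb is the lexicographically first length-2 string in L(M1) \ L(M2).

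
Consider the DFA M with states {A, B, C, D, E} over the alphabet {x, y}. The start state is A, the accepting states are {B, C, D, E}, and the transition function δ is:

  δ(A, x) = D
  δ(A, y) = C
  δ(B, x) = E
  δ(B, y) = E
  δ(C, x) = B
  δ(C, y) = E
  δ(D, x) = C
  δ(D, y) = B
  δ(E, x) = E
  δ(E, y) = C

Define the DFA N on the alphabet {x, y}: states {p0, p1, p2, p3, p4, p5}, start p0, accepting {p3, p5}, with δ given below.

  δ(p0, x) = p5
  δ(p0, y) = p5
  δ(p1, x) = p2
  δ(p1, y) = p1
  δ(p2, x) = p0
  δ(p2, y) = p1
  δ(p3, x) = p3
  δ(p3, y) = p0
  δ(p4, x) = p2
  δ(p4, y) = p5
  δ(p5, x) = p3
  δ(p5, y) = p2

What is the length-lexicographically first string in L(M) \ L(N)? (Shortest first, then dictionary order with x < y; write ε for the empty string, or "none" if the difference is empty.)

xy

The string xy is accepted by M but not by N.
No shorter string lies in the difference, and xy is the lexicographically first length-2 string in L(M) \ L(N).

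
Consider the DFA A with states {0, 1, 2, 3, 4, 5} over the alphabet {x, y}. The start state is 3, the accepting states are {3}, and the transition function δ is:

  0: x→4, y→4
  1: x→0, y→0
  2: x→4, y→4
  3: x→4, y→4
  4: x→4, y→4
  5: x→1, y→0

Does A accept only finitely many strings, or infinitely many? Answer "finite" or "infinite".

The useful states (reachable from 3 and able to reach an accepting state) are {3}.
Restricted to these states the transition graph has no cycle, so every accepting path has bounded length and L is finite.

finite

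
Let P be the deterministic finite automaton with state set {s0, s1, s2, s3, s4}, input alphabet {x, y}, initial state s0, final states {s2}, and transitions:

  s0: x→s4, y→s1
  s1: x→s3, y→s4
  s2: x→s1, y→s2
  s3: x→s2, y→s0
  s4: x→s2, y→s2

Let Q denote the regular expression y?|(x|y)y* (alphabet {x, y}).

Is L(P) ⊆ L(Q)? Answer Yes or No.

The string xx is in L(P) but not in L(Q).
So L(P) ⊄ L(Q).

No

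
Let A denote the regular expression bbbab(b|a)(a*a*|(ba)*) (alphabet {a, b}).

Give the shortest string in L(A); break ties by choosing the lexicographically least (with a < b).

bbbaba

By inspection of the expression, no string of length less than 6 matches, and bbbaba is the lexicographically first match of length 6.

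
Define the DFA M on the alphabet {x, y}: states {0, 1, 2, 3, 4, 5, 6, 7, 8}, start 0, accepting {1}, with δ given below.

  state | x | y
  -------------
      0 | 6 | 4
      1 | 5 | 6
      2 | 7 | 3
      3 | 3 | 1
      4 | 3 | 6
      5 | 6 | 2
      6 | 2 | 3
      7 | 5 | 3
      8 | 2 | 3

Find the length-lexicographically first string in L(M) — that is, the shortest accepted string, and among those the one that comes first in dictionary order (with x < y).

xyy

A breadth-first search from 0 reaches an accepting state first via the path 0 → 6 → 3 → 1 on input xyy.
No string of length < 3 is accepted (BFS exhausts all shorter strings without reaching an accepting state), and xyy is the lexicographically least accepting string of length 3.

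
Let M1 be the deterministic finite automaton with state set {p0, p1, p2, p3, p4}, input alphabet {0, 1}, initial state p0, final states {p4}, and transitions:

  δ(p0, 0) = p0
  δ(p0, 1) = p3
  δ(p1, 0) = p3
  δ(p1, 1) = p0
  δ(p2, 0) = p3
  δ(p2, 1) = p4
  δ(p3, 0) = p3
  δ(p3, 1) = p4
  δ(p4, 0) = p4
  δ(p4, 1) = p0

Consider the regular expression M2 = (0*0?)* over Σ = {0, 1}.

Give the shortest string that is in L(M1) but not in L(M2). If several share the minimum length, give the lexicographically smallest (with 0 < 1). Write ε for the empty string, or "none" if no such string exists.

11

The string 11 is accepted by M1 but not by M2.
No shorter string lies in the difference, and 11 is the lexicographically first length-2 string in L(M1) \ L(M2).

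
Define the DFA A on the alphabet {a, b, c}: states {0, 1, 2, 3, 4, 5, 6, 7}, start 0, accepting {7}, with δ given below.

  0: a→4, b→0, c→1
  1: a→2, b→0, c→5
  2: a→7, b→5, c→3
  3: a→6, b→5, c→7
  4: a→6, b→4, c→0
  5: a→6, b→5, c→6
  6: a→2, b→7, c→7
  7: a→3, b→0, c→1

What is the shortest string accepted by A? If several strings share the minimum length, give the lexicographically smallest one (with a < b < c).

aab

A breadth-first search from 0 reaches an accepting state first via the path 0 → 4 → 6 → 7 on input aab.
No string of length < 3 is accepted (BFS exhausts all shorter strings without reaching an accepting state), and aab is the lexicographically least accepting string of length 3.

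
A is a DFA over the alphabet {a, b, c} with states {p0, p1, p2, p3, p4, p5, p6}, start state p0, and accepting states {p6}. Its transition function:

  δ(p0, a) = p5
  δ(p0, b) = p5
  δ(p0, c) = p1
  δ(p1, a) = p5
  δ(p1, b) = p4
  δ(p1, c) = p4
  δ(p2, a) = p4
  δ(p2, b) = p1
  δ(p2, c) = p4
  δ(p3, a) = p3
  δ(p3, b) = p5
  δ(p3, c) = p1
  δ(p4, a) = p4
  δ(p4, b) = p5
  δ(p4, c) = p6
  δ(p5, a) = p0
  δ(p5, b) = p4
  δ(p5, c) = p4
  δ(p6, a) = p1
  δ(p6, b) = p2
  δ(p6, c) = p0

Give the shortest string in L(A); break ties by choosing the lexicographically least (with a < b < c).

A breadth-first search from p0 reaches an accepting state first via the path p0 → p5 → p4 → p6 on input abc.
No string of length < 3 is accepted (BFS exhausts all shorter strings without reaching an accepting state), and abc is the lexicographically least accepting string of length 3.

abc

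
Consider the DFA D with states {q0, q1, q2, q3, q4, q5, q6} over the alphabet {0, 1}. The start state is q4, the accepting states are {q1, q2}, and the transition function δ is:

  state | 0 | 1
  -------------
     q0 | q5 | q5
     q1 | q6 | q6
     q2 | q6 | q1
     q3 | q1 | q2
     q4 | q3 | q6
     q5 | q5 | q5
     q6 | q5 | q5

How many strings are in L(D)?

The useful subgraph on states {q1, q2, q3, q4} is acyclic, so L(D) is finite; the longest accepting path visits 4 useful states, giving maximum string length 3.
Counting accepting paths from q4 by length: 2 of length 2, 1 of length 3. Total 3.

3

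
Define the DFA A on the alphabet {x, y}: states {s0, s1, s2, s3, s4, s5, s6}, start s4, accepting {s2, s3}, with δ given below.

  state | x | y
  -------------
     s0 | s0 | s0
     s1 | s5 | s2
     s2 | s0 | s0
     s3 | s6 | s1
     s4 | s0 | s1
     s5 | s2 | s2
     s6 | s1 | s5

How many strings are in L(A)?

The useful subgraph on states {s1, s2, s4, s5} is acyclic, so L(A) is finite; the longest accepting path visits 4 useful states, giving maximum string length 3.
Counting accepting paths from s4 by length: 1 of length 2, 2 of length 3. Total 3.

3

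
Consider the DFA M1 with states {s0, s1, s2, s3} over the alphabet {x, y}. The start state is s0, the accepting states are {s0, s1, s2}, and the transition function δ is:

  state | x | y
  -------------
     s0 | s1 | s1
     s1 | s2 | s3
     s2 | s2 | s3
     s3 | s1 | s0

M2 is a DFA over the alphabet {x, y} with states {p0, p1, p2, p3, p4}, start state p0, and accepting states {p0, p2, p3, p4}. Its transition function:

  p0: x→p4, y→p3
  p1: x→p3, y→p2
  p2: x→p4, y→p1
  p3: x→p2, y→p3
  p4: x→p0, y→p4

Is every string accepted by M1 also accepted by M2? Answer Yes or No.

No

The string yxyyy is in L(M1) but not in L(M2).
So L(M1) ⊄ L(M2).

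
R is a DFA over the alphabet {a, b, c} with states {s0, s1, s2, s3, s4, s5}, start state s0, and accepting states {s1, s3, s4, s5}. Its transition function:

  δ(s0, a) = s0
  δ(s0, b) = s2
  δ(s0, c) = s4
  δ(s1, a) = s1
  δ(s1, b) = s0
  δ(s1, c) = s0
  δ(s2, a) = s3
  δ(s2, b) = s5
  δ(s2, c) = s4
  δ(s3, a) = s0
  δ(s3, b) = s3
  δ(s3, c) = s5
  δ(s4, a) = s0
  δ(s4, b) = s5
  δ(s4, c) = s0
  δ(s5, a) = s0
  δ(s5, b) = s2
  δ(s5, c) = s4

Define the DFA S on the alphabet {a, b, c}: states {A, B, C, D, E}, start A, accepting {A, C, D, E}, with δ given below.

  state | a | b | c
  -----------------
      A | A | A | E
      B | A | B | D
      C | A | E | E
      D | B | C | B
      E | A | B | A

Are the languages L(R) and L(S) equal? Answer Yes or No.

No

The string cb is accepted by R but rejected by S.
So L(R) ≠ L(S).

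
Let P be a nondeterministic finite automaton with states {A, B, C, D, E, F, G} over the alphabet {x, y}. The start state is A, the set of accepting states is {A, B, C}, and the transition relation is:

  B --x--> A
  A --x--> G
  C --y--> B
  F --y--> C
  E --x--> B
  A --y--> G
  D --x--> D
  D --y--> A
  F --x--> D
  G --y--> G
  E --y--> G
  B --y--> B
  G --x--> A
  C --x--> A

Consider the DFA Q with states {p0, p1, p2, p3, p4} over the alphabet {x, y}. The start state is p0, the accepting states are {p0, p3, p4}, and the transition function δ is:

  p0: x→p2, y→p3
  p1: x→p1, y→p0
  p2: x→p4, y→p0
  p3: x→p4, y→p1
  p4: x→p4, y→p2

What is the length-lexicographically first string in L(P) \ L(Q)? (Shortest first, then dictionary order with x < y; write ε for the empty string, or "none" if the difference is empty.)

xyx

The string xyx is accepted by P but not by Q.
No shorter string lies in the difference, and xyx is the lexicographically first length-3 string in L(P) \ L(Q).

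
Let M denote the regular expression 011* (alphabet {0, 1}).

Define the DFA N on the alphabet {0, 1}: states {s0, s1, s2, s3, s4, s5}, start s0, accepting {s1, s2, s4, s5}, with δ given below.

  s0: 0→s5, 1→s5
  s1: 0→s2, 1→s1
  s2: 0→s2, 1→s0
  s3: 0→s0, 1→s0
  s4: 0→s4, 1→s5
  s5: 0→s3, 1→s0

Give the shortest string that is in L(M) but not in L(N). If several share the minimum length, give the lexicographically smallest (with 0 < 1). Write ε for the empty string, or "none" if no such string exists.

The string 01 is accepted by M but not by N.
No shorter string lies in the difference, and 01 is the lexicographically first length-2 string in L(M) \ L(N).

01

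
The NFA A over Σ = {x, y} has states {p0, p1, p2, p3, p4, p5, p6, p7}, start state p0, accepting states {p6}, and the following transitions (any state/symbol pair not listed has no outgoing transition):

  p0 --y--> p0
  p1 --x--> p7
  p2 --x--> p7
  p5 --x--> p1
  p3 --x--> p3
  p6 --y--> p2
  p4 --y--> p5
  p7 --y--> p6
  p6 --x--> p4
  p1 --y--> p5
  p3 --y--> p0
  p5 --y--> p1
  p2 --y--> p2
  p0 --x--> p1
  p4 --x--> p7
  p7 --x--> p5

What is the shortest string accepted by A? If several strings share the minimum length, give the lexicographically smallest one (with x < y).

A breadth-first search from p0 reaches an accepting state first via the path p0 → p1 → p7 → p6 on input xxy.
No string of length < 3 is accepted (BFS exhausts all shorter strings without reaching an accepting state), and xxy is the lexicographically least accepting string of length 3.

xxy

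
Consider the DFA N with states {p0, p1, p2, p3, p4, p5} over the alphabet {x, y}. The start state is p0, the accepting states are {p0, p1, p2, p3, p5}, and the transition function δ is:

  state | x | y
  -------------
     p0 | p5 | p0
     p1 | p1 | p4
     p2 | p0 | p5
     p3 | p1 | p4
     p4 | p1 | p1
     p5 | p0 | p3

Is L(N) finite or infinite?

infinite

State p0 is reachable from the start and can reach an accepting state, and it lies on the cycle p0 → p0.
Traversing that cycle any number of times yields accepted strings of unbounded length, so the language is infinite.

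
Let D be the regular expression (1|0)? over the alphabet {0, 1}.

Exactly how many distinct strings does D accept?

The expression has no Kleene star, so L(D) is finite. Expanding the alternatives gives {ε, 0, 1}.
That is 1 of length 0, 2 of length 1: 3 strings in all.

3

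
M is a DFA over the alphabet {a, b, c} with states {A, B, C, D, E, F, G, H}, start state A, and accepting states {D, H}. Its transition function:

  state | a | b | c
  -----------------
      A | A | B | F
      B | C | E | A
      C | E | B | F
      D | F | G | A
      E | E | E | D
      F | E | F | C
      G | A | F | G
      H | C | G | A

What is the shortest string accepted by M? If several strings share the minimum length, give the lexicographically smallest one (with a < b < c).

A breadth-first search from A reaches an accepting state first via the path A → B → E → D on input bbc.
No string of length < 3 is accepted (BFS exhausts all shorter strings without reaching an accepting state), and bbc is the lexicographically least accepting string of length 3.

bbc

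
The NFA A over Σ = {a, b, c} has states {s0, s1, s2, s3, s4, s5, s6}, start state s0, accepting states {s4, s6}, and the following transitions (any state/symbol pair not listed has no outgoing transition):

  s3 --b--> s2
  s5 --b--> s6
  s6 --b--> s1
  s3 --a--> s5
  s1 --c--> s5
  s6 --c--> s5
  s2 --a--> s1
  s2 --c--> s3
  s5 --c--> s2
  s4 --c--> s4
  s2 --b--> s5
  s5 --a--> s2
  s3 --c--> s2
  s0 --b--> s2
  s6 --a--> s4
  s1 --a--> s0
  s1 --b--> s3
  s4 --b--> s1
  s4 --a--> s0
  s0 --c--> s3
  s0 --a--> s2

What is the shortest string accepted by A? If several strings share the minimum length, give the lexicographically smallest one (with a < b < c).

A breadth-first search from s0 reaches an accepting state first via the path s0 → s2 → s5 → s6 on input abb.
No string of length < 3 is accepted (BFS exhausts all shorter strings without reaching an accepting state), and abb is the lexicographically least accepting string of length 3.

abb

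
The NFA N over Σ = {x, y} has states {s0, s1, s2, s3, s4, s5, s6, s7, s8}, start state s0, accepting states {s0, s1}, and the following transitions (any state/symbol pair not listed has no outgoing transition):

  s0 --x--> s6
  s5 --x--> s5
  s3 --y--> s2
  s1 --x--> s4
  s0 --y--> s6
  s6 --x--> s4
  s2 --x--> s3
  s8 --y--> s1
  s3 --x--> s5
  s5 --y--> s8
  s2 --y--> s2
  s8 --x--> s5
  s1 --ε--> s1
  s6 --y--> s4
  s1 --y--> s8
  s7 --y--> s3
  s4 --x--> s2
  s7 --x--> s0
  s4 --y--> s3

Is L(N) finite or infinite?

infinite

State s2 is reachable from the start and can reach an accepting state, and it lies on the cycle s2 → s2.
Traversing that cycle any number of times yields accepted strings of unbounded length, so the language is infinite.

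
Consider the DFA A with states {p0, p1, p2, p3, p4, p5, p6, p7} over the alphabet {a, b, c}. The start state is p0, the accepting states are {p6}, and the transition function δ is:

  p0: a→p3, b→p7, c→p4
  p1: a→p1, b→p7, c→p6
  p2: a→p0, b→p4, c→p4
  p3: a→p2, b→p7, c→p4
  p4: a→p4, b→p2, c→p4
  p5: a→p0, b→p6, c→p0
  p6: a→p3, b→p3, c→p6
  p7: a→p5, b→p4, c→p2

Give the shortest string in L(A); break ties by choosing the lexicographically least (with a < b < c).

bab

A breadth-first search from p0 reaches an accepting state first via the path p0 → p7 → p5 → p6 on input bab.
No string of length < 3 is accepted (BFS exhausts all shorter strings without reaching an accepting state), and bab is the lexicographically least accepting string of length 3.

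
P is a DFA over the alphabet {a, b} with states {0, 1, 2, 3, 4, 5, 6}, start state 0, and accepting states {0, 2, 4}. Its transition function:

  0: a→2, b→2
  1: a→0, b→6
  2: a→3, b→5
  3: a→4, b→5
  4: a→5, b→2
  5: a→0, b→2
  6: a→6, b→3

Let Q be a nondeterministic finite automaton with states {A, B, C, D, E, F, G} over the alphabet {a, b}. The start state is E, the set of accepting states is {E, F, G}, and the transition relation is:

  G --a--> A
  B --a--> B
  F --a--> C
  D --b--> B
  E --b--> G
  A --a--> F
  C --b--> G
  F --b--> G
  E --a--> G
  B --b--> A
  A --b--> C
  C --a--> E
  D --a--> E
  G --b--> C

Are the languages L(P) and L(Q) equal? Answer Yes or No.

Exploring the product automaton P × Q from the start pair (0, E), following both machines on each input symbol, reaches 5 state pairs: (0, E), (2, G), (3, A), (5, C), (4, F).
P accepts in {0, 2, 4} and Q accepts in {E, F, G}. In every reachable pair the two components are either both accepting — (0, E), (2, G), (4, F) — or both non-accepting, so no string is accepted by exactly one of the machines: L(P) \ L(Q) and L(Q) \ L(P) are both empty.
Hence every string is accepted by P iff it is accepted by Q, and the two languages coincide.

Yes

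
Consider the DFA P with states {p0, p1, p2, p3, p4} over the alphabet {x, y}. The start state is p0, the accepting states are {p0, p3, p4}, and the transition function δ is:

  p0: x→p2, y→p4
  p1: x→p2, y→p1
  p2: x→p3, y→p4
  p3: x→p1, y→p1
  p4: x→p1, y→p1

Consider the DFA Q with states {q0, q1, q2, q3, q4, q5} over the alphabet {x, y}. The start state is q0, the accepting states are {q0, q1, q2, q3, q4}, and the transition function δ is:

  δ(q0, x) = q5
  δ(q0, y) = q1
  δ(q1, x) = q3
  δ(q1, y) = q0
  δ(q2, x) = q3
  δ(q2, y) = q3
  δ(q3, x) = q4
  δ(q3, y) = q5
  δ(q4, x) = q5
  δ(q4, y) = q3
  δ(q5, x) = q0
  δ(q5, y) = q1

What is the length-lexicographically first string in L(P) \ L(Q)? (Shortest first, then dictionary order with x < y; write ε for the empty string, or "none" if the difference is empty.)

yxxx

The string yxxx is accepted by P but not by Q.
No shorter string lies in the difference, and yxxx is the lexicographically first length-4 string in L(P) \ L(Q).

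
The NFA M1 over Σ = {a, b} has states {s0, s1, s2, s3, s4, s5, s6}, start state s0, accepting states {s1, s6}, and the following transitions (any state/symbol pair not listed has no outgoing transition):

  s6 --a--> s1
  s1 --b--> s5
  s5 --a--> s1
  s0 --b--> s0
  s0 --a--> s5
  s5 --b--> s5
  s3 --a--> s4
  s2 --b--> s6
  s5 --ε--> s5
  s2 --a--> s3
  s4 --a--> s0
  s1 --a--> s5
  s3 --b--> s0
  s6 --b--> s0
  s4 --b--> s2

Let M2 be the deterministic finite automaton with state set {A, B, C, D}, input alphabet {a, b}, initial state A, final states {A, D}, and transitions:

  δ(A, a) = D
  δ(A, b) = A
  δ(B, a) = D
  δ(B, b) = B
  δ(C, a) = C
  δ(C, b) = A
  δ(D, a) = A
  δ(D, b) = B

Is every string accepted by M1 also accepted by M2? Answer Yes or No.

Exploring the product automaton M1 × M2 from the start pair (s0, A), following both machines on each input symbol, reaches 6 state pairs: (s0, A), (s5, D), (s1, A), (s5, B), (s5, A), (s1, D).
M1 accepts in {s1, s6} and M2 accepts in {A, D}. The reachable pairs whose M1-component is accepting are (s1, A), (s1, D); in each of them the M2-component is accepting too, so the product for L(M1) \ L(M2) (M1-component accepting, M2-component rejecting) has no reachable accepting pair and the difference is empty.
Hence every string in L(M1) is also in L(M2).

Yes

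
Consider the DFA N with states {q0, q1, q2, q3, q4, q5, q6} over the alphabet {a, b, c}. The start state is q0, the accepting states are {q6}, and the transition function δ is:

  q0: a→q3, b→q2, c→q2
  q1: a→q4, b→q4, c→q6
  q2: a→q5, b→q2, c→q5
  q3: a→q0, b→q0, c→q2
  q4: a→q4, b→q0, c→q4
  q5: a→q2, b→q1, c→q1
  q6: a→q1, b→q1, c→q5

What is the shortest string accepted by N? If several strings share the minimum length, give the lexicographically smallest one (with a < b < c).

A breadth-first search from q0 reaches an accepting state first via the path q0 → q2 → q5 → q1 → q6 on input babc.
No string of length < 4 is accepted (BFS exhausts all shorter strings without reaching an accepting state), and babc is the lexicographically least accepting string of length 4.

babc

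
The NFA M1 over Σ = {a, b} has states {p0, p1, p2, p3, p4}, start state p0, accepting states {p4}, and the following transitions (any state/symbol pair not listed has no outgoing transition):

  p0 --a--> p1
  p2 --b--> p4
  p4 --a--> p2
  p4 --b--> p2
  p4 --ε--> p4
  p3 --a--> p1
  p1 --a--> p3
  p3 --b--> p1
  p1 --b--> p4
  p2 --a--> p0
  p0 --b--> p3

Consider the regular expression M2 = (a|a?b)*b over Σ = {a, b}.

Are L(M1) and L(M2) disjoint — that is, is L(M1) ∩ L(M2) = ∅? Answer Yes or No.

No

The string ab is accepted by both M1 and M2.
Hence L(M1) ∩ L(M2) ≠ ∅.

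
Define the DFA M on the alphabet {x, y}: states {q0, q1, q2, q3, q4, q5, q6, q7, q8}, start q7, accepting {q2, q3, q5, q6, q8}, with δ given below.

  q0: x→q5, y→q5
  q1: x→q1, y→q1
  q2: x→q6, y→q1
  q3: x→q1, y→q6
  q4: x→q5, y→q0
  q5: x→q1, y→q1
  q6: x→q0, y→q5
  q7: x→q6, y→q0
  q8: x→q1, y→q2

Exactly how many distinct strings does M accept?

6

The useful subgraph on states {q0, q5, q6, q7} is acyclic, so L(M) is finite; the longest accepting path visits 4 useful states, giving maximum string length 3.
Counting accepting paths from q7 by length: 1 of length 1, 3 of length 2, 2 of length 3. Total 6.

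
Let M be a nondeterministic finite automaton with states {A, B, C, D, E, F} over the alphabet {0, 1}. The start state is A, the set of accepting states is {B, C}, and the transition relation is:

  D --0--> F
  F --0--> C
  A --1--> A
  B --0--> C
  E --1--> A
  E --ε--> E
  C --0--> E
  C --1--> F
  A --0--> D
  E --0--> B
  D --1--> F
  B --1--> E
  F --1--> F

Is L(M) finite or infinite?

infinite

State A is reachable from the start and can reach an accepting state, and it lies on the cycle A → A.
Traversing that cycle any number of times yields accepted strings of unbounded length, so the language is infinite.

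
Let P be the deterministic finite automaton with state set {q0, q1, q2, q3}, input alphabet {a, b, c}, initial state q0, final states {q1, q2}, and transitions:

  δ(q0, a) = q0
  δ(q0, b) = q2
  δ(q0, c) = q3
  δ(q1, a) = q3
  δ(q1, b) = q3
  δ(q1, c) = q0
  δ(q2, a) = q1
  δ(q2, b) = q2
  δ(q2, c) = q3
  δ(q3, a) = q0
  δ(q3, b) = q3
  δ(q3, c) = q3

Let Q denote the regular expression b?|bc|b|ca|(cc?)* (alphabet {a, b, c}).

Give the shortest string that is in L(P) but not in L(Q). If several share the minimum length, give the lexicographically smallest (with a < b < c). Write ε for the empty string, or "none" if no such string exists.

The string ab is accepted by P but not by Q.
No shorter string lies in the difference, and ab is the lexicographically first length-2 string in L(P) \ L(Q).

ab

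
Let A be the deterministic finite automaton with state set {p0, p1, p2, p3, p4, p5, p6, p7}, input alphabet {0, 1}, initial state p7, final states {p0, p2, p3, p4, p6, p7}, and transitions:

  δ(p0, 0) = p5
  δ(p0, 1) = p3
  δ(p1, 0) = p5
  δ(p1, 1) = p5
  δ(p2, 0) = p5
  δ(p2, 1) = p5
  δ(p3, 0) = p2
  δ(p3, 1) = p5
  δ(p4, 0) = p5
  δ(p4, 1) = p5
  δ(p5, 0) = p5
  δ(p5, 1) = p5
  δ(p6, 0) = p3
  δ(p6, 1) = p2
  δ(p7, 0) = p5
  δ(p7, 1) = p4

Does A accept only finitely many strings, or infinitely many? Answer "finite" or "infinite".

finite

The useful states (reachable from p7 and able to reach an accepting state) are {p4, p7}.
Restricted to these states the transition graph has no cycle, so every accepting path has bounded length and L is finite.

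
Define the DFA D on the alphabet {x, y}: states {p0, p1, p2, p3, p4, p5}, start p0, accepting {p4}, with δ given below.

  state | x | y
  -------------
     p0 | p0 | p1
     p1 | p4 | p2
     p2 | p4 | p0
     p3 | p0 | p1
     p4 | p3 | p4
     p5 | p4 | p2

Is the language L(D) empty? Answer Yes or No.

The string yx is accepted: the run p0 → p1 → p4 ends in the accepting state p4.
Since at least one string is accepted, L(D) is not empty.

No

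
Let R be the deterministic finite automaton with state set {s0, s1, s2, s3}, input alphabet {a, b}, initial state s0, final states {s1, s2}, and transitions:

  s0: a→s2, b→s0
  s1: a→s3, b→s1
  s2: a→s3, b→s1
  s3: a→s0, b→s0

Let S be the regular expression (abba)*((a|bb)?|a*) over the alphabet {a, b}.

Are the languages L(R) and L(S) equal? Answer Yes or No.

No

The string ab is accepted by R but rejected by S.
So L(R) ≠ L(S).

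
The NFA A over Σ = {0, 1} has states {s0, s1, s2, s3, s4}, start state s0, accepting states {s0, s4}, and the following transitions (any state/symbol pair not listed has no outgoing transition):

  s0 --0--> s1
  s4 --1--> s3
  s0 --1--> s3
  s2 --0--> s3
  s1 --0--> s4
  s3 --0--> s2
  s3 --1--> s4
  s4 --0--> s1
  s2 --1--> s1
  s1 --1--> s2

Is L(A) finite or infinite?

infinite

State s1 is reachable from the start and can reach an accepting state, and it lies on the cycle s1 → s2 → s1.
Traversing that cycle any number of times yields accepted strings of unbounded length, so the language is infinite.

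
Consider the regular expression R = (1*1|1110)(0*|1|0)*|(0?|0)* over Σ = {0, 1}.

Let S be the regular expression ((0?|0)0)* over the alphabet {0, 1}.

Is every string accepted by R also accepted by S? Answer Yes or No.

The string 1 is in L(R) but not in L(S).
So L(R) ⊄ L(S).

No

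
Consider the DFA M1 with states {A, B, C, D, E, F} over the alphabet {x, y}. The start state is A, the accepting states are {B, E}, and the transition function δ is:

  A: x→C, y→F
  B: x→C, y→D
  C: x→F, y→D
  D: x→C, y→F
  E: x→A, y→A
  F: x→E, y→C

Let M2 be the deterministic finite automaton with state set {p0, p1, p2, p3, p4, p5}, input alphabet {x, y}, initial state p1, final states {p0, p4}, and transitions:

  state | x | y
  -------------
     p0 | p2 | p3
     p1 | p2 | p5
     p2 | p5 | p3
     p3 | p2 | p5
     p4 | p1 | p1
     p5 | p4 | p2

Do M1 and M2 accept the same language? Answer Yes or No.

Exploring the product automaton M1 × M2 from the start pair (A, p1), following both machines on each input symbol, reaches 5 state pairs: (A, p1), (C, p2), (F, p5), (D, p3), (E, p4).
M1 accepts in {B, E} and M2 accepts in {p0, p4}. In every reachable pair the two components are either both accepting — (E, p4) — or both non-accepting, so no string is accepted by exactly one of the machines: L(M1) \ L(M2) and L(M2) \ L(M1) are both empty.
Hence every string is accepted by M1 iff it is accepted by M2, and the two languages coincide.

Yes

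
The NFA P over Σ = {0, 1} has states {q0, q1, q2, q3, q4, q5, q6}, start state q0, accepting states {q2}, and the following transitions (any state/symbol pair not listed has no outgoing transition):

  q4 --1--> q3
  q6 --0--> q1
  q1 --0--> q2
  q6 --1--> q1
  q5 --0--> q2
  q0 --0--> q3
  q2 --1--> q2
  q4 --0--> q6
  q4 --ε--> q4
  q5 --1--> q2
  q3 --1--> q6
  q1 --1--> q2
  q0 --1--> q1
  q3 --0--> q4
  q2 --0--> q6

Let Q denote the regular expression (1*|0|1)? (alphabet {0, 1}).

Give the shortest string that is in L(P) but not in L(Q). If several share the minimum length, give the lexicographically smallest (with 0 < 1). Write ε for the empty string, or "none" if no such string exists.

10

The string 10 is accepted by P but not by Q.
No shorter string lies in the difference, and 10 is the lexicographically first length-2 string in L(P) \ L(Q).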